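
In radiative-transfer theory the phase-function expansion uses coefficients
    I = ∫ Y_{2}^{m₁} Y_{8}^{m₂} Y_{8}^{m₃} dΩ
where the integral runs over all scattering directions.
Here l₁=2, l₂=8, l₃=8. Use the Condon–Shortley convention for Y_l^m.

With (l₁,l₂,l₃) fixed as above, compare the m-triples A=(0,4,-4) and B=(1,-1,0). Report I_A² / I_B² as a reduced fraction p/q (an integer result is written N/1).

16/3

Same 2,8,8: normalisation and zero-m 3j drop out of the ratio.
A: Δ: 2! 2! 14! / 19! → 1/348840; sum: t=0:+1/3832012800 t=1:−1/239500800 t=2:+1/348364800 = -1/958003200; 3j²(2 8 8; 0 4 -4) = Δ·Π!·Σ² = 8/4845  (sign -1)
B: Δ: 2! 2! 14! / 19! → 1/348840; sum: t=0:+1/50803200 t=1:−1/58060800 = 1/406425600; 3j²(2 8 8; 1 -1 0) = Δ·Π!·Σ² = 1/3230  (sign +1)
I_A²/I_B² = (8/4845)/(1/3230) = 16/3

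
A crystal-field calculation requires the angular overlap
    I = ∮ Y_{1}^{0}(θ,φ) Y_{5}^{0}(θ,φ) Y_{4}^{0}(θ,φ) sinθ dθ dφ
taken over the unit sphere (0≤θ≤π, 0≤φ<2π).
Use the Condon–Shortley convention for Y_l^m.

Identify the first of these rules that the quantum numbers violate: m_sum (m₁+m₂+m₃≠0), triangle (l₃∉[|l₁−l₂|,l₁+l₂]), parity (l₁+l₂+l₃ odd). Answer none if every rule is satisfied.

Σmᵢ = 0  ✓
l₃∈[|l₁−l₂|,l₁+l₂]=[4,6], have l₃=4  ✓
Σlᵢ = 10 ⇒ even  ✓

none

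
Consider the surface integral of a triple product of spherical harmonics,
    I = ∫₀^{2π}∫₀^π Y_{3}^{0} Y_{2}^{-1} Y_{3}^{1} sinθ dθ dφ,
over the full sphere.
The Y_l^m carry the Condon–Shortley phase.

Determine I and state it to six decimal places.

-0.059471

Rules hold: Σm=0, L=8 even, 1≤3≤5.
N = 7·5·7 = 245
Δ = 2!·4!·2!/9! = 1/3780
Racah Σ t=0..2: t=0:+1/24 t=1:−1/4 t=2:+1/24 = -1/6
⇒ 3j(3 2 3; 0 0 0)² = 4/105, sgn +1
Racah Σ t=0..1: t=0:+1/12 t=1:−1/8 = -1/24
⇒ 3j(3 2 3; 0 -1 1)² = 1/210, sgn -1
4πI² = N·(3j₀)²·(3jₘ)² = 2/45
I = -1·√(0.0444444/4π) = -0.05947080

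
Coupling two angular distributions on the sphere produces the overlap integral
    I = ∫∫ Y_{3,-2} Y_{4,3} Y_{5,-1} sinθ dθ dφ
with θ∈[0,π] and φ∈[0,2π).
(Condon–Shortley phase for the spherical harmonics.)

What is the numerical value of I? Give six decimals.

Rules hold: Σm=0, L=12 even, 1≤5≤7.
N = 7·9·11 = 693
Δ = 2!·4!·6!/13! = 1/180180
Racah Σ t=0..2: t=0:+1/576 t=1:−1/144 t=2:+1/576 = -1/288
⇒ 3j(3 4 5; 0 0 0)² = 20/1001, sgn +1
Racah Σ t=1..2: t=1:−1/17280 t=2:+1/1440 = 11/17280
⇒ 3j(3 4 5; -2 3 -1)² = 11/468, sgn +1
4πI² = N·(3j₀)²·(3jₘ)² = 55/169
I = +1·√(0.325444/4π) = 0.16092854

0.160929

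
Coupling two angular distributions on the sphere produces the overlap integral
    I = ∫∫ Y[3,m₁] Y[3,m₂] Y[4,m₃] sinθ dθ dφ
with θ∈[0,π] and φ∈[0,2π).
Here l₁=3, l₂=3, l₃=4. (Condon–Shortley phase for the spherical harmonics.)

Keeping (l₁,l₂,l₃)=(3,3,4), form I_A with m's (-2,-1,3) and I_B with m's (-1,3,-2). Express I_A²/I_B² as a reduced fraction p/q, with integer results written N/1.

l's match ⇒ only the (l;m) 3-j factors differ between A and B.
A: triangle coeff Δ(3,3,4) = 1/34650; Σ_t [1,2]: t=1:−1/144 t=2:+1/288 = -1/288; (3j)²=1/99 [(3 3 4; -2 -1 3)], sign=+1
B: triangle coeff Δ(3,3,4) = 1/34650; Σ_t [2,2]: t=2:+1/192 = 1/192; (3j)²=3/77 [(3 3 4; -1 3 -2)], sign=+1
I_A²/I_B² = (1/99)/(3/77) = 7/27

7/27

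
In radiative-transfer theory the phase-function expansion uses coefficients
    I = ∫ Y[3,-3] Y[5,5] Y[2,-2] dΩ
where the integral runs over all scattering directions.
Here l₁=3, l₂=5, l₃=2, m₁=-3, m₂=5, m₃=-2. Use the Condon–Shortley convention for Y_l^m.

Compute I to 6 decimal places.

-0.347235

m-sum 0 ✓  L=10 even ✓  2≤2≤8 ✓
Π(2lᵢ+1) = 7×11×5 = 385
triangle coeff Δ(3,5,2) = 1/2310
Σ_t [3,3]: t=3:−1/144 = -1/144
(3j)²=10/231 [(3 5 2; 0 0 0)], sign=-1
Σ_t [6,6]: t=6:+1/17280 = 1/17280
(3j)²=1/11 [(3 5 2; -3 5 -2)], sign=+1
⇒ 4πI² = 50/33
I = (-1)√(50/33/(4π)) = -0.34723469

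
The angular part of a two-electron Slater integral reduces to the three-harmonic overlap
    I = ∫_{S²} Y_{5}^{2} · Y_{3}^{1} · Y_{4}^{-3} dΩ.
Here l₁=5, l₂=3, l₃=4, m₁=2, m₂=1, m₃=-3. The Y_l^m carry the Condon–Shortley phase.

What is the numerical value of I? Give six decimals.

-0.171363

m-sum 0 ✓  L=12 even ✓  2≤4≤8 ✓
Π(2lᵢ+1) = 11×7×9 = 693
triangle coeff Δ(5,3,4) = 1/180180
Σ_t [1,3]: t=1:−1/576 t=2:+1/144 t=3:−1/576 = 1/288
(3j)²=20/1001 [(5 3 4; 0 0 0)], sign=+1
Σ_t [2,3]: t=2:+1/960 t=3:−1/4320 = 7/8640
(3j)²=343/12870 [(5 3 4; 2 1 -3)], sign=-1
⇒ 4πI² = 686/1859
I = (-1)√(686/1859/(4π)) = -0.17136315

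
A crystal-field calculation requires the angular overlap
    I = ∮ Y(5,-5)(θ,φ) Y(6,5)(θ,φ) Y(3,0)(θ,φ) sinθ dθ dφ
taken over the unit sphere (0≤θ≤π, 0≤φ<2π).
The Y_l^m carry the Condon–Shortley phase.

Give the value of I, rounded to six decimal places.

0.207001

Checks pass: Σm=0; 14 even; l₃=3∈[1,11].
(2·5+1)(2·6+1)(2·3+1) = 1001
Δ: 8! 2! 4! / 15! → 1/675675
sum: t=3:−1/8640 t=4:+1/2304 t=5:−1/8640 = 7/34560
3j²(5 6 3; 0 0 0) = Δ·Π!·Σ² = 7/429  (sign -1)
sum: t=8:+1/483840 = 1/483840
3j²(5 6 3; -5 5 0) = Δ·Π!·Σ² = 3/91  (sign -1)
combine: 4πI² = 1001·7/429·3/91 = 7/13
take √, sign +1: I = 0.20700098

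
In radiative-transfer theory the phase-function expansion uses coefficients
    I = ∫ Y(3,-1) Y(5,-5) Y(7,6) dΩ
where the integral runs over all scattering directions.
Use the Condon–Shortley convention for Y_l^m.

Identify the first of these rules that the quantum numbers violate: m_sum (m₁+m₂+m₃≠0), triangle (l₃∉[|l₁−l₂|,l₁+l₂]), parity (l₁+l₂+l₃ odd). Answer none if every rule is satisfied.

parity

azimuthal sum: -1 − 5 + 6 = 0  ✓
2 ≤ 7 ≤ 8 (triangle on l)  ✓
L = 3 + 5 + 7 = 15 (odd)  ✗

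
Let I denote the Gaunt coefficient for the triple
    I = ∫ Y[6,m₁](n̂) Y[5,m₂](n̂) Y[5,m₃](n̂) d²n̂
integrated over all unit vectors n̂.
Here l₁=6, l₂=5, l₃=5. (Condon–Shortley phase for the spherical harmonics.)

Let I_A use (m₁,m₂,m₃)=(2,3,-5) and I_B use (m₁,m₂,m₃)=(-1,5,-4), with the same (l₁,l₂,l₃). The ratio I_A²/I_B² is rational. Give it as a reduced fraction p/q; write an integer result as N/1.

20/9

l's match ⇒ only the (l;m) 3-j factors differ between A and B.
A: triangle coeff Δ(6,5,5) = 1/28588560; Σ_t [4,4]: t=4:+1/829440 = 1/829440; (3j)²=35/2431 [(6 5 5; 2 3 -5)], sign=+1
B: triangle coeff Δ(6,5,5) = 1/28588560; Σ_t [6,6]: t=6:+1/2073600 = 1/2073600; (3j)²=63/9724 [(6 5 5; -1 5 -4)], sign=-1
I_A²/I_B² = (35/2431)/(63/9724) = 20/9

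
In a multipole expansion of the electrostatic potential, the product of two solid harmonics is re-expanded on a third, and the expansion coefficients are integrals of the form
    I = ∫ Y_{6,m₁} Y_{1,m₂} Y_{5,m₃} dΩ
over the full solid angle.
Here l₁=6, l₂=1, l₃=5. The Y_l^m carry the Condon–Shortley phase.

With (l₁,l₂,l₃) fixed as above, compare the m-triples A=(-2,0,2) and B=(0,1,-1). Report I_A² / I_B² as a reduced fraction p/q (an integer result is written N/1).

Same 6,1,5: normalisation and zero-m 3j drop out of the ratio.
A: Δ: 2! 10! 0! / 13! → 1/858; sum: t=1:−1/30240 = -1/30240; 3j²(6 1 5; -2 0 2) = Δ·Π!·Σ² = 16/429  (sign +1)
B: Δ: 2! 10! 0! / 13! → 1/858; sum: t=2:+1/34560 = 1/34560; 3j²(6 1 5; 0 1 -1) = Δ·Π!·Σ² = 5/286  (sign +1)
I_A²/I_B² = (16/429)/(5/286) = 32/15

32/15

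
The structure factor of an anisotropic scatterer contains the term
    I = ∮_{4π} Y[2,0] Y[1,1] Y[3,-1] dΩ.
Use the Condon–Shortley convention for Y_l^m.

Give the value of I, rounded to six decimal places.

Checks pass: Σm=0; 6 even; l₃=3∈[1,3].
(2·2+1)(2·1+1)(2·3+1) = 105
Δ: 0! 4! 2! / 7! → 1/105
sum: t=0:+1/4 = 1/4
3j²(2 1 3; 0 0 0) = Δ·Π!·Σ² = 3/35  (sign -1)
sum: t=0:+1/8 = 1/8
3j²(2 1 3; 0 1 -1) = Δ·Π!·Σ² = 2/35  (sign +1)
combine: 4πI² = 105·3/35·2/35 = 18/35
take √, sign -1: I = -0.20230066

-0.202301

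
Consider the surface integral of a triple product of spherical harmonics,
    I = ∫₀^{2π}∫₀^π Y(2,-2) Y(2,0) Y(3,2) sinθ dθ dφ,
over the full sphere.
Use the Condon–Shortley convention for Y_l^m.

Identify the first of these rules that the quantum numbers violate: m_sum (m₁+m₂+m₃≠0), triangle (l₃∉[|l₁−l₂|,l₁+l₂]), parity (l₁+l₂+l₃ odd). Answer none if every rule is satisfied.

parity

Σmᵢ = 0  ✓
l₃∈[|l₁−l₂|,l₁+l₂]=[0,4], have l₃=3  ✓
Σlᵢ = 7 ⇒ odd  ✗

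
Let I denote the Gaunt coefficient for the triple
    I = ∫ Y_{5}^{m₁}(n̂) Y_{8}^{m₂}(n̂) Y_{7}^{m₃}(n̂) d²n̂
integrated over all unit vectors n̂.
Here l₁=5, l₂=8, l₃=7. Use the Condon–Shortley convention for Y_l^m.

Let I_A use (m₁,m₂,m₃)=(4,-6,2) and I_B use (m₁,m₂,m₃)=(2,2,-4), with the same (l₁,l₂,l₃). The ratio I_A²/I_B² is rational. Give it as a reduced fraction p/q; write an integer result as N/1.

4680/7

l's match ⇒ only the (l;m) 3-j factors differ between A and B.
A: triangle coeff Δ(5,8,7) = 1/814773960; Σ_t [0,1]: t=0:+1/348364800 t=1:−1/1045094400 = 1/522547200; (3j)²=4/323 [(5 8 7; 4 -6 2)], sign=-1
B: triangle coeff Δ(5,8,7) = 1/814773960; Σ_t [0,3]: t=0:+1/15676416000 t=1:−1/174182400 t=2:+1/23224320 t=3:−1/26127360 = -1/1119744000; (3j)²=7/377910 [(5 8 7; 2 2 -4)], sign=+1
I_A²/I_B² = (4/323)/(7/377910) = 4680/7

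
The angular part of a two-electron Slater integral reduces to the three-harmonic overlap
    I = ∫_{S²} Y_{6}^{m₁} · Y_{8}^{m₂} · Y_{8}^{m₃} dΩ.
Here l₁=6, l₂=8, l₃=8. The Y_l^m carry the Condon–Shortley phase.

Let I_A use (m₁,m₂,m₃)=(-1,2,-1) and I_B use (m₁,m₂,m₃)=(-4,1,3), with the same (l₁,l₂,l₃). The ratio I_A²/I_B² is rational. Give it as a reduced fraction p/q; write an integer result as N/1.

l's match ⇒ only the (l;m) 3-j factors differ between A and B.
A: triangle coeff Δ(6,8,8) = 1/13742520792; Σ_t [1,6]: t=1:−1/31352832000 t=2:+1/464486400 t=3:−1/52254720 t=4:+1/29859840 t=5:−1/82944000 t=6:+1/1492992000 = 319/62705664000; (3j)²=4205/772616 [(6 8 8; -1 2 -1)], sign=-1
B: triangle coeff Δ(6,8,8) = 1/13742520792; Σ_t [4,6]: t=4:+1/497664000 t=5:−1/248832000 t=6:+1/1045094400 = -11/10450944000; (3j)²=495/96577 [(6 8 8; -4 1 3)], sign=+1
I_A²/I_B² = (4205/772616)/(495/96577) = 841/792

841/792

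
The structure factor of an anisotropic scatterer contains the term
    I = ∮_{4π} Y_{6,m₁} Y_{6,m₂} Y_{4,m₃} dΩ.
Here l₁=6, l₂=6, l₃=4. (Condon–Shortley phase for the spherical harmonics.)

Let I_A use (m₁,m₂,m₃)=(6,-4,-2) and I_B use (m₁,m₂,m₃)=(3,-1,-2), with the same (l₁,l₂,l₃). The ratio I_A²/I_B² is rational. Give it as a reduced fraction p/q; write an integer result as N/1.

Shared (l₁,l₂,l₃)=(6,6,4): N and (l;000)² cancel in I_A²/I_B².
A: Δ = 8!·4!·4!/17! = 1/15315300; Racah Σ t=0..0: t=0:+1/3870720 = 1/3870720; ⇒ 3j(6 6 4; 6 -4 -2)² = 135/6188, sgn +1
B: Δ = 8!·4!·4!/17! = 1/15315300; Racah Σ t=1..3: t=1:−1/483840 t=2:+1/51840 t=3:−1/69120 = 1/362880; ⇒ 3j(6 6 4; 3 -1 -2)² = 16/17017, sgn +1
I_A²/I_B² = (135/6188)/(16/17017) = 1485/64

1485/64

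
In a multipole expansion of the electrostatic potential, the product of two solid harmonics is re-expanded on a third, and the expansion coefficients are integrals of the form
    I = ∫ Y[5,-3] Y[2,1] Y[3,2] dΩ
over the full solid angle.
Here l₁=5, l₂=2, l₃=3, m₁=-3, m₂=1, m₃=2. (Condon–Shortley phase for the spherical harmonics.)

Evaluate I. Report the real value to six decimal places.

m-sum 0 ✓  L=10 even ✓  3≤3≤7 ✓
Π(2lᵢ+1) = 11×5×7 = 385
triangle coeff Δ(5,2,3) = 1/2310
Σ_t [2,2]: t=2:+1/144 = 1/144
(3j)²=10/231 [(5 2 3; 0 0 0)], sign=-1
Σ_t [3,3]: t=3:−1/720 = -1/720
(3j)²=8/165 [(5 2 3; -3 1 2)], sign=+1
⇒ 4πI² = 80/99
I = (-1)√(80/99/(4π)) = -0.25358436

-0.253584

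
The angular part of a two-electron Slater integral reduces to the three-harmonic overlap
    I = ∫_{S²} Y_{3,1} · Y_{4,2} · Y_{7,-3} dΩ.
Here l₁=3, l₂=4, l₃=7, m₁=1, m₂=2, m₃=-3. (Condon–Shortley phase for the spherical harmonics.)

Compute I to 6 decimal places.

Rules hold: Σm=0, L=14 even, 1≤7≤7.
N = 7·9·15 = 945
Δ = 0!·6!·8!/15! = 1/45045
Racah Σ t=0..0: t=0:+1/20736 = 1/20736
⇒ 3j(3 4 7; 0 0 0)² = 35/1287, sgn -1
Racah Σ t=0..0: t=0:+1/69120 = 1/69120
⇒ 3j(3 4 7; 1 2 -3)² = 4/143, sgn +1
4πI² = N·(3j₀)²·(3jₘ)² = 14700/20449
I = -1·√(0.718862/4π) = -0.23917605

-0.239176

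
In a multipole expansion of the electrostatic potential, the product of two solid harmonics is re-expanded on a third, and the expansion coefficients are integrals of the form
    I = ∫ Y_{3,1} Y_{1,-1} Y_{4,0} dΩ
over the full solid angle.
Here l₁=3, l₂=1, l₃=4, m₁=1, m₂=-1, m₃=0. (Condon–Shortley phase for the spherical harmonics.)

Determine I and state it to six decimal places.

0.150786

Rules hold: Σm=0, L=8 even, 2≤4≤4.
N = 7·3·9 = 189
Δ = 0!·6!·2!/9! = 1/252
Racah Σ t=0..0: t=0:+1/36 = 1/36
⇒ 3j(3 1 4; 0 0 0)² = 4/63, sgn +1
Racah Σ t=0..0: t=0:+1/96 = 1/96
⇒ 3j(3 1 4; 1 -1 0)² = 1/42, sgn +1
4πI² = N·(3j₀)²·(3jₘ)² = 2/7
I = +1·√(0.285714/4π) = 0.15078601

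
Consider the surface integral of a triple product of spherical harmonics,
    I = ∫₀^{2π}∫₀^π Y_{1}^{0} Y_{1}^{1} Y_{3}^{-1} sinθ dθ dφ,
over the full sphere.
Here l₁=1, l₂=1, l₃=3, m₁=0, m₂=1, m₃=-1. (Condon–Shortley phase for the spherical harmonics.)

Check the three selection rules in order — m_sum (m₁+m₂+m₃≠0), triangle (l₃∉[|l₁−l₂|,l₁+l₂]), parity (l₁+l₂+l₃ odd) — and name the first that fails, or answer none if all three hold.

triangle

azimuthal sum: 0 + 1 − 1 = 0  ✓
0 ≤ 3 ≤ 2 (triangle on l)  ✗
L = 1 + 1 + 3 = 5 (odd)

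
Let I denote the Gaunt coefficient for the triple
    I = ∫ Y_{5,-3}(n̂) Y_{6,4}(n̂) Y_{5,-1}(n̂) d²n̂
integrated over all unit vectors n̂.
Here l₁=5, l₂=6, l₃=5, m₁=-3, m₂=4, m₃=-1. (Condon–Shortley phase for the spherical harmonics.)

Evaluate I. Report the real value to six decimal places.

Rules hold: Σm=0, L=16 even, 1≤5≤11.
N = 11·13·11 = 1573
Δ = 6!·4!·6!/17! = 1/28588560
Racah Σ t=1..5: t=1:−1/345600 t=2:+1/13824 t=3:−1/5184 t=4:+1/13824 t=5:−1/345600 = -7/129600
⇒ 3j(5 6 5; 0 0 0)² = 80/7293, sgn +1
Racah Σ t=4..6: t=4:+1/829440 t=5:−1/86400 t=6:+1/138240 = -13/4147200
⇒ 3j(5 6 5; -3 4 -1)² = 13/3740, sgn -1
4πI² = N·(3j₀)²·(3jₘ)² = 52/867
I = -1·√(0.0599769/4π) = -0.06908555

-0.069086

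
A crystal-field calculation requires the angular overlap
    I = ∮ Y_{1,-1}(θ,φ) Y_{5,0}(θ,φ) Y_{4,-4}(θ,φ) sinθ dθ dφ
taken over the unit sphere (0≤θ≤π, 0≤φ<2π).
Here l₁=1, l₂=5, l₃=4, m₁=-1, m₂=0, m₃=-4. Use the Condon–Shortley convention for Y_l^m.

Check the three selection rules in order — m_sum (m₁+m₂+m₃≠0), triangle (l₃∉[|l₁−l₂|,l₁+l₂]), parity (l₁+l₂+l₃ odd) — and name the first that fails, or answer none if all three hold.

Σmᵢ = -5  ✗
l₃∈[|l₁−l₂|,l₁+l₂]=[4,6], have l₃=4
Σlᵢ = 10 ⇒ even

m_sum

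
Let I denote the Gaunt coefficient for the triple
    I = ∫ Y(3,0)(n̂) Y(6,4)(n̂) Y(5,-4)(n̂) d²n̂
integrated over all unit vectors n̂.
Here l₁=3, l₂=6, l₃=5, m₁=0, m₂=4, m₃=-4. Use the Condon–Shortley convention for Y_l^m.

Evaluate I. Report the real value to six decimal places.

-0.139560

Rules hold: Σm=0, L=14 even, 3≤5≤9.
N = 7·13·11 = 1001
Δ = 4!·2!·8!/15! = 1/675675
Racah Σ t=1..3: t=1:−1/8640 t=2:+1/2304 t=3:−1/8640 = 7/34560
⇒ 3j(3 6 5; 0 0 0)² = 7/429, sgn -1
Racah Σ t=2..3: t=2:+1/161280 t=3:−1/60480 = -1/96768
⇒ 3j(3 6 5; 0 4 -4)² = 15/1001, sgn +1
4πI² = N·(3j₀)²·(3jₘ)² = 35/143
I = -1·√(0.244755/4π) = -0.13956004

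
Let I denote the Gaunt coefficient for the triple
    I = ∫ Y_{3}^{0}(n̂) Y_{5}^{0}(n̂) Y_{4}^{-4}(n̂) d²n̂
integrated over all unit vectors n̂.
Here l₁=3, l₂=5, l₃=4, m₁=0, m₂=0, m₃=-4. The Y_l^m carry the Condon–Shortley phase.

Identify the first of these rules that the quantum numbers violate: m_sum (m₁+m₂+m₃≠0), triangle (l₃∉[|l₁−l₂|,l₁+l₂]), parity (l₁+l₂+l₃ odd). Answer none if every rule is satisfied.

m_sum

m₁+m₂+m₃ = 0 + 0 − 4 = -4  ✗
triangle: |3−5|=2 ≤ l₃=4 ≤ 3+5=8
parity: l₁+l₂+l₃ = 12 is even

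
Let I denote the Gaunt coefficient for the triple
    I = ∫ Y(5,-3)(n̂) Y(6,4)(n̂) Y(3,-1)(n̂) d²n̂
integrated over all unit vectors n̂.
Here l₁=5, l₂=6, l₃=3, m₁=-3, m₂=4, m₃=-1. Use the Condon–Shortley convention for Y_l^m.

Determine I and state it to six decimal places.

Checks pass: Σm=0; 14 even; l₃=3∈[1,11].
(2·5+1)(2·6+1)(2·3+1) = 1001
Δ: 8! 2! 4! / 15! → 1/675675
sum: t=3:−1/8640 t=4:+1/2304 t=5:−1/8640 = 7/34560
3j²(5 6 3; 0 0 0) = Δ·Π!·Σ² = 7/429  (sign -1)
sum: t=6:+1/69120 t=7:−1/30240 t=8:+1/322560 = -1/64512
3j²(5 6 3; -3 4 -1) = Δ·Π!·Σ² = 10/1001  (sign -1)
combine: 4πI² = 1001·7/429·10/1001 = 70/429
take √, sign +1: I = 0.11395029

0.113950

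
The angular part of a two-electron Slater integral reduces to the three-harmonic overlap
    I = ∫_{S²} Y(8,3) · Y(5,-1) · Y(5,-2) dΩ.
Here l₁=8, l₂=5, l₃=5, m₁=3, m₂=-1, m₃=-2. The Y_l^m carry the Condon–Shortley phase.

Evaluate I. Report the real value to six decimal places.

-0.105670

Rules hold: Σm=0, L=18 even, 3≤5≤13.
N = 17·11·11 = 2057
Δ = 8!·8!·2!/19! = 1/37413090
Racah Σ t=3..5: t=3:−1/1036800 t=4:+1/331776 t=5:−1/1036800 = 1/921600
⇒ 3j(8 5 5; 0 0 0)² = 490/46189, sgn -1
Racah Σ t=2..4: t=2:+1/2073600 t=3:−1/1036800 t=4:+1/5806080 = -1/3225600
⇒ 3j(8 5 5; 3 -1 -2)² = 27/4199, sgn +1
4πI² = N·(3j₀)²·(3jₘ)² = 145530/1037153
I = -1·√(0.140317/4π) = -0.10566956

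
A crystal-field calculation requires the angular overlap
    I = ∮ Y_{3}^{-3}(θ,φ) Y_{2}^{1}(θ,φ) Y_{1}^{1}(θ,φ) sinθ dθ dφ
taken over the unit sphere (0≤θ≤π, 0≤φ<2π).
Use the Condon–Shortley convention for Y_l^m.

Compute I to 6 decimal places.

0.000000

-3 + 1 + 1 = -1 ≠ 0: azimuthal integral kills it; I = 0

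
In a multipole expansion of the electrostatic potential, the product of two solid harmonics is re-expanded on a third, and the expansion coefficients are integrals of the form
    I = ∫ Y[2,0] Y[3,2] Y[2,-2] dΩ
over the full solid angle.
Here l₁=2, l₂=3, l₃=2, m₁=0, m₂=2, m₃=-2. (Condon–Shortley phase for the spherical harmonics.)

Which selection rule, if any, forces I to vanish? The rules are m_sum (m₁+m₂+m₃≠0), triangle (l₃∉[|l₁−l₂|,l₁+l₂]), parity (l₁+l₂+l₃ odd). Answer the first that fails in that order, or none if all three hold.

parity

m₁+m₂+m₃ = 0 + 2 − 2 = 0  ✓
triangle: |2−3|=1 ≤ l₃=2 ≤ 2+3=5  ✓
parity: l₁+l₂+l₃ = 7 is odd  ✗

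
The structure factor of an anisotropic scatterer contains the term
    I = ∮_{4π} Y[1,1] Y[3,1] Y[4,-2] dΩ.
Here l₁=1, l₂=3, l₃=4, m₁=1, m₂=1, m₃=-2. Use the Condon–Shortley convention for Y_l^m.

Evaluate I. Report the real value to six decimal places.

0.238414

m-sum 0 ✓  L=8 even ✓  2≤4≤4 ✓
Π(2lᵢ+1) = 3×7×9 = 189
triangle coeff Δ(1,3,4) = 1/252
Σ_t [0,0]: t=0:+1/36 = 1/36
(3j)²=4/63 [(1 3 4; 0 0 0)], sign=+1
Σ_t [0,0]: t=0:+1/96 = 1/96
(3j)²=5/84 [(1 3 4; 1 1 -2)], sign=+1
⇒ 4πI² = 5/7
I = (+1)√(5/7/(4π)) = 0.23841361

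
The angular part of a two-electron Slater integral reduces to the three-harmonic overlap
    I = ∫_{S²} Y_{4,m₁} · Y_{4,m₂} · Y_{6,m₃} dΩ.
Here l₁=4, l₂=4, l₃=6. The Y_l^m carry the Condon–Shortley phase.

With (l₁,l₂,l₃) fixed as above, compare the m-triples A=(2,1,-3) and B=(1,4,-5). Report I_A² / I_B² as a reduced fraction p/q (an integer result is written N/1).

Same 4,4,6: normalisation and zero-m 3j drop out of the ratio.
A: Δ: 2! 6! 6! / 15! → 1/1261260; sum: t=0:+1/11520 t=1:−1/5760 t=2:+1/51840 = -7/103680; 3j²(4 4 6; 2 1 -3) = Δ·Π!·Σ² = 7/858  (sign +1)
B: Δ: 2! 6! 6! / 15! → 1/1261260; sum: t=2:+1/172800 = 1/172800; 3j²(4 4 6; 1 4 -5) = Δ·Π!·Σ² = 2/65  (sign -1)
I_A²/I_B² = (7/858)/(2/65) = 35/132

35/132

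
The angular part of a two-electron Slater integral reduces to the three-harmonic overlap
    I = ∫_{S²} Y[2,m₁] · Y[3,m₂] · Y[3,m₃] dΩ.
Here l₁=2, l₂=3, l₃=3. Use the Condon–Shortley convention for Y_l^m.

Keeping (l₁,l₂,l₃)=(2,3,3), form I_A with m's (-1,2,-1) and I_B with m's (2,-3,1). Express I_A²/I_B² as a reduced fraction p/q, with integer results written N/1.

Same 2,3,3: normalisation and zero-m 3j drop out of the ratio.
A: Δ: 2! 2! 4! / 9! → 1/3780; sum: t=1:−1/48 t=2:+1/12 = 1/16; 3j²(2 3 3; -1 2 -1) = Δ·Π!·Σ² = 1/28  (sign +1)
B: Δ: 2! 2! 4! / 9! → 1/3780; sum: t=0:+1/96 = 1/96; 3j²(2 3 3; 2 -3 1) = Δ·Π!·Σ² = 1/42  (sign +1)
I_A²/I_B² = (1/28)/(1/42) = 3/2

3/2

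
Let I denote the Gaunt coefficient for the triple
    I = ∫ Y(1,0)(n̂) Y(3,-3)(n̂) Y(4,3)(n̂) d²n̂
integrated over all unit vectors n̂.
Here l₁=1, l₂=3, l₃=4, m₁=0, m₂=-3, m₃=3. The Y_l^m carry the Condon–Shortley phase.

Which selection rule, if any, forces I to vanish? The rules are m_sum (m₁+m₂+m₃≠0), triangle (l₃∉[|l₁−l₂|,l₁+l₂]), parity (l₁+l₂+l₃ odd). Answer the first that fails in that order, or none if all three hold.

none

azimuthal sum: 0 − 3 + 3 = 0  ✓
2 ≤ 4 ≤ 4 (triangle on l)  ✓
L = 1 + 3 + 4 = 8 (even)  ✓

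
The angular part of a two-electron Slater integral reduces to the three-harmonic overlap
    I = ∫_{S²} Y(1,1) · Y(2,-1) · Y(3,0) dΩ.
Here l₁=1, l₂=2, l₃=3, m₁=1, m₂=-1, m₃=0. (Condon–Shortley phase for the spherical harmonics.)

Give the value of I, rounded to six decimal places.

Checks pass: Σm=0; 6 even; l₃=3∈[1,3].
(2·1+1)(2·2+1)(2·3+1) = 105
Δ: 0! 2! 4! / 7! → 1/105
sum: t=0:+1/4 = 1/4
3j²(1 2 3; 0 0 0) = Δ·Π!·Σ² = 3/35  (sign -1)
sum: t=0:+1/12 = 1/12
3j²(1 2 3; 1 -1 0) = Δ·Π!·Σ² = 1/35  (sign -1)
combine: 4πI² = 105·3/35·1/35 = 9/35
take √, sign +1: I = 0.14304817

0.143048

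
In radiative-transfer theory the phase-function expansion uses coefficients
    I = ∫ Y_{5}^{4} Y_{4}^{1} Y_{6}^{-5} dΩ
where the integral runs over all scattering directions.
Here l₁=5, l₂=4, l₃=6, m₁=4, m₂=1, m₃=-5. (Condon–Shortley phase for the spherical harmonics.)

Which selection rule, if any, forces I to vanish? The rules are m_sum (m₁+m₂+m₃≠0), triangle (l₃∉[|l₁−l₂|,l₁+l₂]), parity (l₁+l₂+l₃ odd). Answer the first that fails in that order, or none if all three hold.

Σmᵢ = 0  ✓
l₃∈[|l₁−l₂|,l₁+l₂]=[1,9], have l₃=6  ✓
Σlᵢ = 15 ⇒ odd  ✗

parity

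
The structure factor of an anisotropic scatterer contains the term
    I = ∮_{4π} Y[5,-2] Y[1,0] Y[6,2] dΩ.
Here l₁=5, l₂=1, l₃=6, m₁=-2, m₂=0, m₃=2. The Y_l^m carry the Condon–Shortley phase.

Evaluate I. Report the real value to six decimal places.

0.231133

Checks pass: Σm=0; 12 even; l₃=6∈[4,6].
(2·5+1)(2·1+1)(2·6+1) = 429
Δ: 0! 10! 2! / 13! → 1/858
sum: t=0:+1/14400 = 1/14400
3j²(5 1 6; 0 0 0) = Δ·Π!·Σ² = 6/143  (sign +1)
sum: t=0:+1/30240 = 1/30240
3j²(5 1 6; -2 0 2) = Δ·Π!·Σ² = 16/429  (sign +1)
combine: 4πI² = 429·6/143·16/429 = 96/143
take √, sign +1: I = 0.23113338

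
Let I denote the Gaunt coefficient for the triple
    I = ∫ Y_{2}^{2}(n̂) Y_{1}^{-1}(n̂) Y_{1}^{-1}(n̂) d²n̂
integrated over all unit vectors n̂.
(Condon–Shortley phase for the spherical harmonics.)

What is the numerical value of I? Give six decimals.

0.309019

Checks pass: Σm=0; 4 even; l₃=1∈[1,3].
(2·2+1)(2·1+1)(2·1+1) = 45
Δ: 2! 2! 0! / 5! → 1/30
sum: t=1:−1/1 = -1/1
3j²(2 1 1; 0 0 0) = Δ·Π!·Σ² = 2/15  (sign +1)
sum: t=0:+1/4 = 1/4
3j²(2 1 1; 2 -1 -1) = Δ·Π!·Σ² = 1/5  (sign +1)
combine: 4πI² = 45·2/15·1/5 = 6/5
take √, sign +1: I = 0.30901936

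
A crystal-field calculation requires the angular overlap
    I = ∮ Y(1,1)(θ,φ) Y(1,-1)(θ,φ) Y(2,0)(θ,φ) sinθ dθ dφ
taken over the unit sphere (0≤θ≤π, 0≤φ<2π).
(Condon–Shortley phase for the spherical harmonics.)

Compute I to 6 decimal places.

Rules hold: Σm=0, L=4 even, 0≤2≤2.
N = 3·3·5 = 45
Δ = 0!·2!·2!/5! = 1/30
Racah Σ t=0..0: t=0:+1/1 = 1/1
⇒ 3j(1 1 2; 0 0 0)² = 2/15, sgn +1
Racah Σ t=0..0: t=0:+1/4 = 1/4
⇒ 3j(1 1 2; 1 -1 0)² = 1/30, sgn +1
4πI² = N·(3j₀)²·(3jₘ)² = 1/5
I = +1·√(0.2/4π) = 0.12615663

0.126157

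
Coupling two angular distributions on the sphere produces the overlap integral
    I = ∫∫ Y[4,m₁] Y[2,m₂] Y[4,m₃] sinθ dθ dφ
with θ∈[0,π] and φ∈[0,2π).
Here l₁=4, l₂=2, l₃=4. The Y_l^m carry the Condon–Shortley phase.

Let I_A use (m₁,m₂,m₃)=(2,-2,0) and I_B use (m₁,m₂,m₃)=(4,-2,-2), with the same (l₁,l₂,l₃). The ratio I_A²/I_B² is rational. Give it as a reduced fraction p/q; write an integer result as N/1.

45/14

l's match ⇒ only the (l;m) 3-j factors differ between A and B.
A: triangle coeff Δ(4,2,4) = 1/13860; Σ_t [0,0]: t=0:+1/192 = 1/192; (3j)²=3/77 [(4 2 4; 2 -2 0)], sign=+1
B: triangle coeff Δ(4,2,4) = 1/13860; Σ_t [0,0]: t=0:+1/2880 = 1/2880; (3j)²=2/165 [(4 2 4; 4 -2 -2)], sign=+1
I_A²/I_B² = (3/77)/(2/165) = 45/14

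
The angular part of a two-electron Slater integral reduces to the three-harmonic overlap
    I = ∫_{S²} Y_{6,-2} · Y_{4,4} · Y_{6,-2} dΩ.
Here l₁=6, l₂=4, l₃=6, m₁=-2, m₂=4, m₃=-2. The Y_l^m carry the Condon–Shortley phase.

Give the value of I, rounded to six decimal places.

0.176698

Rules hold: Σm=0, L=16 even, 2≤6≤10.
N = 13·9·13 = 1521
Δ = 4!·8!·4!/17! = 1/15315300
Racah Σ t=0..4: t=0:+1/829440 t=1:−1/25920 t=2:+1/9216 t=3:−1/25920 t=4:+1/829440 = 7/207360
⇒ 3j(6 4 6; 0 0 0)² = 28/2431, sgn +1
Racah Σ t=4..4: t=4:+1/331776 = 1/331776
⇒ 3j(6 4 6; -2 4 -2)² = 490/21879, sgn +1
4πI² = N·(3j₀)²·(3jₘ)² = 13720/34969
I = +1·√(0.392348/4π) = 0.17669755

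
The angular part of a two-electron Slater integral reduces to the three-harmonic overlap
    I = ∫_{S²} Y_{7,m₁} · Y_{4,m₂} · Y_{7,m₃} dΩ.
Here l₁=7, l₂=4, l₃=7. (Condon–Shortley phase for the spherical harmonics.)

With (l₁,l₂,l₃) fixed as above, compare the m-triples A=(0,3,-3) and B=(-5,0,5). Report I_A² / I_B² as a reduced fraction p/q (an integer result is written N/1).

l's match ⇒ only the (l;m) 3-j factors differ between A and B.
A: triangle coeff Δ(7,4,7) = 1/58198140; Σ_t [3,4]: t=3:−1/2488320 t=4:+1/4354560 = -1/5806080; (3j)²=525/92378 [(7 4 7; 0 3 -3)], sign=-1
B: triangle coeff Δ(7,4,7) = 1/58198140; Σ_t [2,4]: t=2:+1/58060800 t=3:−1/13063680 t=4:+1/46448640 = -79/2090188800; (3j)²=68651/5290740 [(7 4 7; -5 0 5)], sign=-1
I_A²/I_B² = (525/92378)/(68651/5290740) = 330750/755161

330750/755161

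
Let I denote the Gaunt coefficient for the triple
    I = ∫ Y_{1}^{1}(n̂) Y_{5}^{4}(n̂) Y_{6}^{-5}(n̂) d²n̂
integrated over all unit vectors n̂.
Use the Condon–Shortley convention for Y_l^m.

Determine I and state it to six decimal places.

Checks pass: Σm=0; 12 even; l₃=6∈[4,6].
(2·1+1)(2·5+1)(2·6+1) = 429
Δ: 0! 2! 10! / 13! → 1/858
sum: t=0:+1/14400 = 1/14400
3j²(1 5 6; 0 0 0) = Δ·Π!·Σ² = 6/143  (sign +1)
sum: t=0:+1/725760 = 1/725760
3j²(1 5 6; 1 4 -5) = Δ·Π!·Σ² = 5/78  (sign -1)
combine: 4πI² = 429·6/143·5/78 = 15/13
take √, sign -1: I = -0.30301841

-0.303018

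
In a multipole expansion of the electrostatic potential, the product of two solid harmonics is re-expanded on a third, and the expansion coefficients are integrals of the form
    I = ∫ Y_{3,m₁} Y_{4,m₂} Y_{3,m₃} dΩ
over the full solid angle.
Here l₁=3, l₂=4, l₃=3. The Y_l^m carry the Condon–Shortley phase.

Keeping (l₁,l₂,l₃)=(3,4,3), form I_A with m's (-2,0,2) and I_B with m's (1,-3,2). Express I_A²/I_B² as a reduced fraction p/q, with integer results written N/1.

7/2

l's match ⇒ only the (l;m) 3-j factors differ between A and B.
A: triangle coeff Δ(3,4,3) = 1/34650; Σ_t [3,4]: t=3:−1/72 t=4:+1/576 = -7/576; (3j)²=7/198 [(3 4 3; -2 0 2)], sign=+1
B: triangle coeff Δ(3,4,3) = 1/34650; Σ_t [0,1]: t=0:+1/288 t=1:−1/144 = -1/288; (3j)²=1/99 [(3 4 3; 1 -3 2)], sign=+1
I_A²/I_B² = (7/198)/(1/99) = 7/2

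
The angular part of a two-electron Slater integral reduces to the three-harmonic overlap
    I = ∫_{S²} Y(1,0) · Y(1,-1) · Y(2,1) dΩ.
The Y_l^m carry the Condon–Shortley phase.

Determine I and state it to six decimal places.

-0.218510

Rules hold: Σm=0, L=4 even, 0≤2≤2.
N = 3·3·5 = 45
Δ = 0!·2!·2!/5! = 1/30
Racah Σ t=0..0: t=0:+1/1 = 1/1
⇒ 3j(1 1 2; 0 0 0)² = 2/15, sgn +1
Racah Σ t=0..0: t=0:+1/2 = 1/2
⇒ 3j(1 1 2; 0 -1 1)² = 1/10, sgn -1
4πI² = N·(3j₀)²·(3jₘ)² = 3/5
I = -1·√(0.6/4π) = -0.21850969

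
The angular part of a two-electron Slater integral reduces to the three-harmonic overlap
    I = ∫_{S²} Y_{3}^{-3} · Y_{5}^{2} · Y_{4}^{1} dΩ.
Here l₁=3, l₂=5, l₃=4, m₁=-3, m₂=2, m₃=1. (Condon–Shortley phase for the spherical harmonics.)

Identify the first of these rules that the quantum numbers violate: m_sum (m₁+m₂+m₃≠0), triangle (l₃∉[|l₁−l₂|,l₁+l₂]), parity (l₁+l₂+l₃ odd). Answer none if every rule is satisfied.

Σmᵢ = 0  ✓
l₃∈[|l₁−l₂|,l₁+l₂]=[2,8], have l₃=4  ✓
Σlᵢ = 12 ⇒ even  ✓

none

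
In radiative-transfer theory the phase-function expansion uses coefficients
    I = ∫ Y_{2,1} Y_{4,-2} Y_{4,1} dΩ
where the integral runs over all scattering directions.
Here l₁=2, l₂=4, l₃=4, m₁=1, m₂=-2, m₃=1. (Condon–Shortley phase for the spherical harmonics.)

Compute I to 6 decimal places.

Rules hold: Σm=0, L=10 even, 2≤4≤6.
N = 5·9·9 = 405
Δ = 2!·2!·6!/11! = 1/13860
Racah Σ t=0..2: t=0:+1/192 t=1:−1/36 t=2:+1/192 = -5/288
⇒ 3j(2 4 4; 0 0 0)² = 20/693, sgn -1
Racah Σ t=0..1: t=0:+1/96 t=1:−1/240 = 1/160
⇒ 3j(2 4 4; 1 -2 1)² = 27/1540, sgn -1
4πI² = N·(3j₀)²·(3jₘ)² = 1215/5929
I = +1·√(0.204925/4π) = 0.12770047

0.127700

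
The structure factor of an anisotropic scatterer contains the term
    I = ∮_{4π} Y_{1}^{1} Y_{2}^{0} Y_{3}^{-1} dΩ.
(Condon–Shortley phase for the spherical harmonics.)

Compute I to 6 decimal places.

Rules hold: Σm=0, L=6 even, 1≤3≤3.
N = 3·5·7 = 105
Δ = 0!·2!·4!/7! = 1/105
Racah Σ t=0..0: t=0:+1/4 = 1/4
⇒ 3j(1 2 3; 0 0 0)² = 3/35, sgn -1
Racah Σ t=0..0: t=0:+1/8 = 1/8
⇒ 3j(1 2 3; 1 0 -1)² = 2/35, sgn +1
4πI² = N·(3j₀)²·(3jₘ)² = 18/35
I = -1·√(0.514286/4π) = -0.20230066

-0.202301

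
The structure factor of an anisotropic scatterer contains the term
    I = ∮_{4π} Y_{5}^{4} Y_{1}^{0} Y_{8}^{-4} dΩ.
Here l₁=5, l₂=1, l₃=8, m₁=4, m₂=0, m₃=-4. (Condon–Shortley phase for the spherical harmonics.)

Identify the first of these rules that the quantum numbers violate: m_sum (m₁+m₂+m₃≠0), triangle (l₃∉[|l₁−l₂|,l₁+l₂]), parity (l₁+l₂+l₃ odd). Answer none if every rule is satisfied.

triangle

Σmᵢ = 0  ✓
l₃∈[|l₁−l₂|,l₁+l₂]=[4,6], have l₃=8  ✗
Σlᵢ = 14 ⇒ even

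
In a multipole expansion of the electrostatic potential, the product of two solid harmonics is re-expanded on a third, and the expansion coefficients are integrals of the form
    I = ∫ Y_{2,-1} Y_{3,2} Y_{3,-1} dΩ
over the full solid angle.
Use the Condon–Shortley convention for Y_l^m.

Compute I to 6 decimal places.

0.162868

m-sum 0 ✓  L=8 even ✓  1≤3≤5 ✓
Π(2lᵢ+1) = 5×7×7 = 245
triangle coeff Δ(2,3,3) = 1/3780
Σ_t [0,2]: t=0:+1/24 t=1:−1/4 t=2:+1/24 = -1/6
(3j)²=4/105 [(2 3 3; 0 0 0)], sign=+1
Σ_t [1,2]: t=1:−1/48 t=2:+1/12 = 1/16
(3j)²=1/28 [(2 3 3; -1 2 -1)], sign=+1
⇒ 4πI² = 1/3
I = (+1)√(1/3/(4π)) = 0.16286750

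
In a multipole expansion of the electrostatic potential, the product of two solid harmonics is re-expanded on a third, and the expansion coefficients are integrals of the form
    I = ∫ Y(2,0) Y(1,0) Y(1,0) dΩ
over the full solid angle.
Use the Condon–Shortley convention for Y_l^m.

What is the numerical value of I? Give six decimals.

0.252313

Checks pass: Σm=0; 4 even; l₃=1∈[1,3].
(2·2+1)(2·1+1)(2·1+1) = 45
Δ: 2! 2! 0! / 5! → 1/30
sum: t=1:−1/1 = -1/1
3j²(2 1 1; 0 0 0) = Δ·Π!·Σ² = 2/15  (sign +1)
(m-triple is (0,0,0) — same symbol as above.)
combine: 4πI² = 45·2/15·2/15 = 4/5
take √, sign +1: I = 0.25231325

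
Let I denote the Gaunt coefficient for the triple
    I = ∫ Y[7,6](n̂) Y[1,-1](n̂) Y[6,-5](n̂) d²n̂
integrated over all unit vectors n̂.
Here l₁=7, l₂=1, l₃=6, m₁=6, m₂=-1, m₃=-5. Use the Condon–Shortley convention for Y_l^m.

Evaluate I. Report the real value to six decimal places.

Rules hold: Σm=0, L=14 even, 6≤6≤8.
N = 15·3·13 = 585
Δ = 2!·12!·0!/15! = 1/1365
Racah Σ t=1..1: t=1:−1/518400 = -1/518400
⇒ 3j(7 1 6; 0 0 0)² = 7/195, sgn -1
Racah Σ t=0..0: t=0:+1/79833600 = 1/79833600
⇒ 3j(7 1 6; 6 -1 -5)² = 2/35, sgn -1
4πI² = N·(3j₀)²·(3jₘ)² = 6/5
I = +1·√(1.2/4π) = 0.30901936

0.309019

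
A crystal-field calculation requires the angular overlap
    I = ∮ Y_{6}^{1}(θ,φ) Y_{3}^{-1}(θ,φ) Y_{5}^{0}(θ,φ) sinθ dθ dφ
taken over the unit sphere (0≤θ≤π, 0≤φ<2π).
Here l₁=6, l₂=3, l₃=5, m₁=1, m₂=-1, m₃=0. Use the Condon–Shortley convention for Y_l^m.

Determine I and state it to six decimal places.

m-sum 0 ✓  L=14 even ✓  3≤5≤9 ✓
Π(2lᵢ+1) = 13×7×11 = 1001
triangle coeff Δ(6,3,5) = 1/675675
Σ_t [1,3]: t=1:−1/8640 t=2:+1/2304 t=3:−1/8640 = 7/34560
(3j)²=7/429 [(6 3 5; 0 0 0)], sign=-1
Σ_t [0,2]: t=0:+1/34560 t=1:−1/3456 t=2:+1/5760 = -1/11520
(3j)²=2/429 [(6 3 5; 1 -1 0)], sign=+1
⇒ 4πI² = 98/1287
I = (-1)√(98/1287/(4π)) = -0.07784287

-0.077843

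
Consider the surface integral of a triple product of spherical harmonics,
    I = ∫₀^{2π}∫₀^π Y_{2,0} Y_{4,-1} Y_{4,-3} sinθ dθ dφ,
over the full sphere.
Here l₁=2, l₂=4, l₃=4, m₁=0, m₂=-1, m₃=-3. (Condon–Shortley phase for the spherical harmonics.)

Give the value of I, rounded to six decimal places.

0.000000

m-sum = 0 − 1 − 3 = -4 ≠ 0 ⇒ I = 0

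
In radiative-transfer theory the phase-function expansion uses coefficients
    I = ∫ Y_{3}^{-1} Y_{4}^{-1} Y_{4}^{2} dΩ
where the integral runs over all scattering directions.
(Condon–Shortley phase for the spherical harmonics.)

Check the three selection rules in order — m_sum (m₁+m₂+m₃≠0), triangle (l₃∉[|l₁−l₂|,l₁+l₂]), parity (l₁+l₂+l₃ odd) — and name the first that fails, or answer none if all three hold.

parity

Σmᵢ = 0  ✓
l₃∈[|l₁−l₂|,l₁+l₂]=[1,7], have l₃=4  ✓
Σlᵢ = 11 ⇒ odd  ✗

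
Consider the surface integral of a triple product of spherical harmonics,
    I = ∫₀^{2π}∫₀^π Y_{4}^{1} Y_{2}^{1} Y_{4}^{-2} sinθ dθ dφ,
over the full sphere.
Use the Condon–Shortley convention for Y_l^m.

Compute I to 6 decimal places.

0.127700

m-sum 0 ✓  L=10 even ✓  2≤4≤6 ✓
Π(2lᵢ+1) = 9×5×9 = 405
triangle coeff Δ(4,2,4) = 1/13860
Σ_t [0,2]: t=0:+1/192 t=1:−1/36 t=2:+1/192 = -5/288
(3j)²=20/693 [(4 2 4; 0 0 0)], sign=-1
Σ_t [1,2]: t=1:−1/96 t=2:+1/240 = -1/160
(3j)²=27/1540 [(4 2 4; 1 1 -2)], sign=-1
⇒ 4πI² = 1215/5929
I = (+1)√(1215/5929/(4π)) = 0.12770047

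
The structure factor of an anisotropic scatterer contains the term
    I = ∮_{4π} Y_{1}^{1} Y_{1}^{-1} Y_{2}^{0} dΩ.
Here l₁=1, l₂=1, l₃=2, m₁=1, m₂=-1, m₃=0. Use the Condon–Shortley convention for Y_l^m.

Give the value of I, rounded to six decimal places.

Rules hold: Σm=0, L=4 even, 0≤2≤2.
N = 3·3·5 = 45
Δ = 0!·2!·2!/5! = 1/30
Racah Σ t=0..0: t=0:+1/1 = 1/1
⇒ 3j(1 1 2; 0 0 0)² = 2/15, sgn +1
Racah Σ t=0..0: t=0:+1/4 = 1/4
⇒ 3j(1 1 2; 1 -1 0)² = 1/30, sgn +1
4πI² = N·(3j₀)²·(3jₘ)² = 1/5
I = +1·√(0.2/4π) = 0.12615663

0.126157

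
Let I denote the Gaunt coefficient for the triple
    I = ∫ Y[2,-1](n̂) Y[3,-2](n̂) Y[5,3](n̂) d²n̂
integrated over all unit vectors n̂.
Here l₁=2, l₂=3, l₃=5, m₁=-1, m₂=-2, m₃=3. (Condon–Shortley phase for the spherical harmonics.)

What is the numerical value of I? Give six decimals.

-0.253584

m-sum 0 ✓  L=10 even ✓  1≤5≤5 ✓
Π(2lᵢ+1) = 5×7×11 = 385
triangle coeff Δ(2,3,5) = 1/2310
Σ_t [0,0]: t=0:+1/144 = 1/144
(3j)²=10/231 [(2 3 5; 0 0 0)], sign=-1
Σ_t [0,0]: t=0:+1/720 = 1/720
(3j)²=8/165 [(2 3 5; -1 -2 3)], sign=+1
⇒ 4πI² = 80/99
I = (-1)√(80/99/(4π)) = -0.25358436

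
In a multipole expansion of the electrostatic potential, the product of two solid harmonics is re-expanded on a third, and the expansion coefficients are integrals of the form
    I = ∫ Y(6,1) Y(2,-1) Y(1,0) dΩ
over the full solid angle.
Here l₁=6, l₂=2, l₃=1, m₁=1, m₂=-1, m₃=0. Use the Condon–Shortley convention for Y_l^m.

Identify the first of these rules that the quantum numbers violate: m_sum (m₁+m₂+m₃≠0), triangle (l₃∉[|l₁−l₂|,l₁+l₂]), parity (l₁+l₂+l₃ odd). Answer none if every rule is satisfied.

triangle

m₁+m₂+m₃ = 1 − 1 + 0 = 0  ✓
triangle: |6−2|=4 ≤ l₃=1 ≤ 6+2=8  ✗
parity: l₁+l₂+l₃ = 9 is odd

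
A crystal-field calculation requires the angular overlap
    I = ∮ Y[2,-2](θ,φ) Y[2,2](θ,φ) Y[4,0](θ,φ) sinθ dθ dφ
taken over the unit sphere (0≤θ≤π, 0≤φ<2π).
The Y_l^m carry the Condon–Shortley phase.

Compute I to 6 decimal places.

m-sum 0 ✓  L=8 even ✓  0≤4≤4 ✓
Π(2lᵢ+1) = 5×5×9 = 225
triangle coeff Δ(2,2,4) = 1/630
Σ_t [0,0]: t=0:+1/16 = 1/16
(3j)²=2/35 [(2 2 4; 0 0 0)], sign=+1
Σ_t [0,0]: t=0:+1/576 = 1/576
(3j)²=1/630 [(2 2 4; -2 2 0)], sign=+1
⇒ 4πI² = 1/49
I = (+1)√(1/49/(4π)) = 0.04029926

0.040299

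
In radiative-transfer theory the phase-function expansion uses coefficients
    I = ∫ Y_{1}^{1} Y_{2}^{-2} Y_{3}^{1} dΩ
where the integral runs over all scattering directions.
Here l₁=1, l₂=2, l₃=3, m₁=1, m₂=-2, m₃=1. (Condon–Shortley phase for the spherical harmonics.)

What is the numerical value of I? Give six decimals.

-0.082589

m-sum 0 ✓  L=6 even ✓  1≤3≤3 ✓
Π(2lᵢ+1) = 3×5×7 = 105
triangle coeff Δ(1,2,3) = 1/105
Σ_t [0,0]: t=0:+1/4 = 1/4
(3j)²=3/35 [(1 2 3; 0 0 0)], sign=-1
Σ_t [0,0]: t=0:+1/48 = 1/48
(3j)²=1/105 [(1 2 3; 1 -2 1)], sign=+1
⇒ 4πI² = 3/35
I = (-1)√(3/35/(4π)) = -0.08258890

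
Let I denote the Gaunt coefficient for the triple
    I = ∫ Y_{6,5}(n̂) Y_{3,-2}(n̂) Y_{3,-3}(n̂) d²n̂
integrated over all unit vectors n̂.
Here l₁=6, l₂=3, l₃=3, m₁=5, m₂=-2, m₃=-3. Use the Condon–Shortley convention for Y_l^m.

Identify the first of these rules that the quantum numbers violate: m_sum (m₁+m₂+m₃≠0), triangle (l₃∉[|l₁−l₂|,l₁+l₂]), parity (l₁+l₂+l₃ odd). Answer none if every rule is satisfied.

none

azimuthal sum: 5 − 2 − 3 = 0  ✓
3 ≤ 3 ≤ 9 (triangle on l)  ✓
L = 6 + 3 + 3 = 12 (even)  ✓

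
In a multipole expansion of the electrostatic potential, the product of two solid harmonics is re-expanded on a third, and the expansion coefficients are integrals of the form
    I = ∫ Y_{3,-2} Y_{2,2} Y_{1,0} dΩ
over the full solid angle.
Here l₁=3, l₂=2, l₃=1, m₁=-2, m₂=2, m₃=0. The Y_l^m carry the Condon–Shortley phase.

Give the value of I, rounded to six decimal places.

0.184674

Checks pass: Σm=0; 6 even; l₃=1∈[1,5].
(2·3+1)(2·2+1)(2·1+1) = 105
Δ: 4! 2! 0! / 7! → 1/105
sum: t=2:+1/4 = 1/4
3j²(3 2 1; 0 0 0) = Δ·Π!·Σ² = 3/35  (sign -1)
sum: t=4:+1/24 = 1/24
3j²(3 2 1; -2 2 0) = Δ·Π!·Σ² = 1/21  (sign -1)
combine: 4πI² = 105·3/35·1/21 = 3/7
take √, sign +1: I = 0.18467439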